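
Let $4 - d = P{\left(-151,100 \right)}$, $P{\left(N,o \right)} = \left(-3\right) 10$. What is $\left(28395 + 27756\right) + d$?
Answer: $56185$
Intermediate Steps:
$P{\left(N,o \right)} = -30$
$d = 34$ ($d = 4 - -30 = 4 + 30 = 34$)
$\left(28395 + 27756\right) + d = \left(28395 + 27756\right) + 34 = 56151 + 34 = 56185$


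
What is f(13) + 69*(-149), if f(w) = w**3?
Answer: -8084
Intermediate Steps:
f(13) + 69*(-149) = 13**3 + 69*(-149) = 2197 - 10281 = -8084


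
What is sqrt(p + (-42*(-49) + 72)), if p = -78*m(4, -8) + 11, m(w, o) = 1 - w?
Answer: 5*sqrt(95) ≈ 48.734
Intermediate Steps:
p = 245 (p = -78*(1 - 1*4) + 11 = -78*(1 - 4) + 11 = -78*(-3) + 11 = 234 + 11 = 245)
sqrt(p + (-42*(-49) + 72)) = sqrt(245 + (-42*(-49) + 72)) = sqrt(245 + (2058 + 72)) = sqrt(245 + 2130) = sqrt(2375) = 5*sqrt(95)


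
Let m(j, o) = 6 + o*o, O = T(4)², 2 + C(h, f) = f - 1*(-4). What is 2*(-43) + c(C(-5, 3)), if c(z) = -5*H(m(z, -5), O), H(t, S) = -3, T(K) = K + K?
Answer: -71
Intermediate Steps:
C(h, f) = 2 + f (C(h, f) = -2 + (f - 1*(-4)) = -2 + (f + 4) = -2 + (4 + f) = 2 + f)
T(K) = 2*K
O = 64 (O = (2*4)² = 8² = 64)
m(j, o) = 6 + o²
c(z) = 15 (c(z) = -5*(-3) = 15)
2*(-43) + c(C(-5, 3)) = 2*(-43) + 15 = -86 + 15 = -71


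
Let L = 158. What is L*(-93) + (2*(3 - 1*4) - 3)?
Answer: -14699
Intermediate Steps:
L*(-93) + (2*(3 - 1*4) - 3) = 158*(-93) + (2*(3 - 1*4) - 3) = -14694 + (2*(3 - 4) - 3) = -14694 + (2*(-1) - 3) = -14694 + (-2 - 3) = -14694 - 5 = -14699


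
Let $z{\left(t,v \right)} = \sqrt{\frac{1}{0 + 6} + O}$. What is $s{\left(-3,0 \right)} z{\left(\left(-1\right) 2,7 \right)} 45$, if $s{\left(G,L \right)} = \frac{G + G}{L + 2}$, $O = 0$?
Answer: $- \frac{45 \sqrt{6}}{2} \approx -55.114$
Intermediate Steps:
$s{\left(G,L \right)} = \frac{2 G}{2 + L}$
$z{\left(t,v \right)} = \frac{\sqrt{6}}{6}$ ($z{\left(t,v \right)} = \sqrt{\frac{1}{0 + 6} + 0} = \sqrt{\frac{1}{6} + 0} = \sqrt{\frac{1}{6}} = \frac{\sqrt{6}}{6}$)
$s{\left(-3,0 \right)} z{\left(\left(-1\right) 2,7 \right)} 45 = 2 \left(-3\right) \frac{1}{2 + 0} \frac{\sqrt{6}}{6} \cdot 45 = 2 \left(-3\right) \frac{1}{2} \frac{\sqrt{6}}{6} \cdot 45 = - 3 \frac{\sqrt{6}}{6} \cdot 45 = - \frac{\sqrt{6}}{2} \cdot 45 = - \frac{45 \sqrt{6}}{2}$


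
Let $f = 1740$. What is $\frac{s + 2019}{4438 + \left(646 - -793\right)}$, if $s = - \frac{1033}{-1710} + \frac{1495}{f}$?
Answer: $\frac{200389549}{582880860} \approx 0.34379$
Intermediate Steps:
$s = \frac{145129}{99180}$ ($s = - \frac{1033}{-1710} + \frac{1495}{1740} = \left(-1033\right) \left(- \frac{1}{1710}\right) + 1495 \cdot \frac{1}{1740} = \frac{1033}{1710} + \frac{299}{348} = \frac{145129}{99180} \approx 1.4633$)
$\frac{s + 2019}{4438 + \left(646 - -793\right)} = \frac{\frac{145129}{99180} + 2019}{4438 + \left(646 - -793\right)} = \frac{200389549}{99180 \left(4438 + \left(646 + 793\right)\right)} = \frac{200389549}{99180 \left(4438 + 1439\right)} = \frac{200389549}{99180 \cdot 5877} = \frac{200389549}{99180} \cdot \frac{1}{5877} = \frac{200389549}{582880860}$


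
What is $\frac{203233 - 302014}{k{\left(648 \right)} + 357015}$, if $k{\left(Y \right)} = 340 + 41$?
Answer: $- \frac{32927}{119132} \approx -0.27639$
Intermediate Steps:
$k{\left(Y \right)} = 381$
$\frac{203233 - 302014}{k{\left(648 \right)} + 357015} = \frac{203233 - 302014}{381 + 357015} = - \frac{98781}{357396} = \left(-98781\right) \frac{1}{357396} = - \frac{32927}{119132}$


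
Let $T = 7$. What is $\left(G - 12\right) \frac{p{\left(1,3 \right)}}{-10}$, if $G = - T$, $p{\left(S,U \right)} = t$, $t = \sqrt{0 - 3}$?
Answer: $\frac{19 i \sqrt{3}}{10} \approx 3.2909 i$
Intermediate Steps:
$t = i \sqrt{3}$ ($t = \sqrt{-3} = i \sqrt{3} \approx 1.732 i$)
$p{\left(S,U \right)} = i \sqrt{3}$
$G = -7$ ($G = \left(-1\right) 7 = -7$)
$\left(G - 12\right) \frac{p{\left(1,3 \right)}}{-10} = \left(-7 - 12\right) \frac{i \sqrt{3}}{-10} = - 19 i \sqrt{3} \left(- \frac{1}{10}\right) = - 19 \left(- \frac{i \sqrt{3}}{10}\right) = \frac{19 i \sqrt{3}}{10}$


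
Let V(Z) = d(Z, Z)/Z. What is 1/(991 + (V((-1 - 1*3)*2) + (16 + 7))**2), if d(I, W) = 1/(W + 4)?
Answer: 1024/1557953 ≈ 0.00065727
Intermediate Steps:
d(I, W) = 1/(4 + W)
V(Z) = 1/(Z*(4 + Z)) (V(Z) = 1/((4 + Z)*Z) = 1/(Z*(4 + Z)))
1/(991 + (V((-1 - 1*3)*2) + (16 + 7))**2) = 1/(991 + (1/((((-1 - 1*3)*2))*(4 + (-1 - 1*3)*2)) + (16 + 7))**2) = 1/(991 + (1/((((-1 - 3)*2))*(4 + (-1 - 3)*2)) + 23)**2) = 1/(991 + (1/(((-4*2))*(4 - 4*2)) + 23)**2) = 1/(991 + (1/((-8)*(4 - 8)) + 23)**2) = 1/(991 + (-1/8/(-4) + 23)**2) = 1/(991 + (-1/8*(-1/4) + 23)**2) = 1/(991 + (1/32 + 23)**2) = 1/(991 + (737/32)**2) = 1/(991 + 543169/1024) = 1/(1557953/1024) = 1024/1557953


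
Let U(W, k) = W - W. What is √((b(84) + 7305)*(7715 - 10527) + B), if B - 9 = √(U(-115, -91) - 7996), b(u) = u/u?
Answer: √(-20544463 + 2*I*√1999) ≈ 0.01 + 4532.6*I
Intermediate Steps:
b(u) = 1
U(W, k) = 0
B = 9 + 2*I*√1999 (B = 9 + √(0 - 7996) = 9 + √(-7996) = 9 + 2*I*√1999 ≈ 9.0 + 89.42*I)
√((b(84) + 7305)*(7715 - 10527) + B) = √((1 + 7305)*(7715 - 10527) + (9 + 2*I*√1999)) = √(7306*(-2812) + (9 + 2*I*√1999)) = √(-20544472 + (9 + 2*I*√1999)) = √(-20544463 + 2*I*√1999)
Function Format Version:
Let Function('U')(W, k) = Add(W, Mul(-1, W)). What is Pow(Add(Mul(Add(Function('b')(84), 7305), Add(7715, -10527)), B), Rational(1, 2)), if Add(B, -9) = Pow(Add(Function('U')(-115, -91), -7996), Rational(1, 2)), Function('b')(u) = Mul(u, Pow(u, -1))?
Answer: Pow(Add(-20544463, Mul(2, I, Pow(1999, Rational(1, 2)))), Rational(1, 2)) ≈ Add(0.01, Mul(4532.6, I))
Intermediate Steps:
Function('b')(u) = 1
Function('U')(W, k) = 0
B = Add(9, Mul(2, I, Pow(1999, Rational(1, 2)))) (B = Add(9, Pow(Add(0, -7996), Rational(1, 2))) = Add(9, Pow(-7996, Rational(1, 2))) = Add(9, Mul(2, I, Pow(1999, Rational(1, 2)))) ≈ Add(9.0000, Mul(89.420, I)))
Pow(Add(Mul(Add(Function('b')(84), 7305), Add(7715, -10527)), B), Rational(1, 2)) = Pow(Add(Mul(Add(1, 7305), Add(7715, -10527)), Add(9, Mul(2, I, Pow(1999, Rational(1, 2))))), Rational(1, 2)) = Pow(Add(Mul(7306, -2812), Add(9, Mul(2, I, Pow(1999, Rational(1, 2))))), Rational(1, 2)) = Pow(Add(-20544472, Add(9, Mul(2, I, Pow(1999, Rational(1, 2))))), Rational(1, 2)) = Pow(Add(-20544463, Mul(2, I, Pow(1999, Rational(1, 2)))), Rational(1, 2))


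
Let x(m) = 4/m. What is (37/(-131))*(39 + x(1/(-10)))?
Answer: 37/131 ≈ 0.28244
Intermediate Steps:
(37/(-131))*(39 + x(1/(-10))) = (37/(-131))*(39 + 4/(1/(-10))) = (37*(-1/131))*(39 + 4/(-⅒)) = -37*(39 + 4*(-10))/131 = -37*(39 - 40)/131 = -37/131*(-1) = 37/131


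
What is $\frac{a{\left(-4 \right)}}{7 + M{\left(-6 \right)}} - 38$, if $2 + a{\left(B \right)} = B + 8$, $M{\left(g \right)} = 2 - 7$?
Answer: $-37$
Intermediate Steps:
$M{\left(g \right)} = -5$ ($M{\left(g \right)} = 2 - 7 = -5$)
$a{\left(B \right)} = 6 + B$ ($a{\left(B \right)} = -2 + \left(B + 8\right) = -2 + \left(8 + B\right) = 6 + B$)
$\frac{a{\left(-4 \right)}}{7 + M{\left(-6 \right)}} - 38 = \frac{6 - 4}{7 - 5} - 38 = \frac{2}{2} - 38 = 2 \cdot \frac{1}{2} - 38 = 1 - 38 = -37$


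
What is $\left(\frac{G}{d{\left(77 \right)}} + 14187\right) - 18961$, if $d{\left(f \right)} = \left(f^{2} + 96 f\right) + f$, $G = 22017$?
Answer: $- \frac{21313345}{4466} \approx -4772.4$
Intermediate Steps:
$d{\left(f \right)} = f^{2} + 97 f$
$\left(\frac{G}{d{\left(77 \right)}} + 14187\right) - 18961 = \left(\frac{22017}{77 \left(97 + 77\right)} + 14187\right) - 18961 = \left(\frac{22017}{77 \cdot 174} + 14187\right) - 18961 = \left(\frac{22017}{13398} + 14187\right) - 18961 = \left(22017 \cdot \frac{1}{13398} + 14187\right) - 18961 = \left(\frac{7339}{4466} + 14187\right) - 18961 = \frac{63366481}{4466} - 18961 = - \frac{21313345}{4466}$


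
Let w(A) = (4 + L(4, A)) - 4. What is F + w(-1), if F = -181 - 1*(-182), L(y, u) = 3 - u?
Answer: 5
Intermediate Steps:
F = 1 (F = -181 + 182 = 1)
w(A) = 3 - A (w(A) = (4 + (3 - A)) - 4 = (7 - A) - 4 = 3 - A)
F + w(-1) = 1 + (3 - 1*(-1)) = 1 + (3 + 1) = 1 + 4 = 5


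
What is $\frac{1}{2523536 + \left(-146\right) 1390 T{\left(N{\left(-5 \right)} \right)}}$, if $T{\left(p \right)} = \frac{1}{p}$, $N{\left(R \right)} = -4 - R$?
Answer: $\frac{1}{2320596} \approx 4.3092 \cdot 10^{-7}$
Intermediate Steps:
$\frac{1}{2523536 + \left(-146\right) 1390 T{\left(N{\left(-5 \right)} \right)}} = \frac{1}{2523536 + \frac{\left(-146\right) 1390}{-4 - -5}} = \frac{1}{2523536 - \frac{202940}{-4 + 5}} = \frac{1}{2523536 - \frac{202940}{1}} = \frac{1}{2523536 - 202940} = \frac{1}{2320596}$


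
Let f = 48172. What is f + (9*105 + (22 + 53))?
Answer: 49192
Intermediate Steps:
f + (9*105 + (22 + 53)) = 48172 + (9*105 + (22 + 53)) = 48172 + (945 + 75) = 48172 + 1020 = 49192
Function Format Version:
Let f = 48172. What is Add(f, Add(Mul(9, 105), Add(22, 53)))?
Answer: 49192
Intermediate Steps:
Add(f, Add(Mul(9, 105), Add(22, 53))) = Add(48172, Add(Mul(9, 105), Add(22, 53))) = Add(48172, Add(945, 75)) = Add(48172, 1020) = 49192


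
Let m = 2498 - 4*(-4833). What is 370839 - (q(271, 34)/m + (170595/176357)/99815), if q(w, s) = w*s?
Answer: 14250403325610617813/38427510443765 ≈ 3.7084e+5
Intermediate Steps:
q(w, s) = s*w
m = 21830 (m = 2498 + 19332 = 21830)
370839 - (q(271, 34)/m + (170595/176357)/99815) = 370839 - ((34*271)/21830 + (170595/176357)/99815) = 370839 - (9214*(1/21830) + (170595*(1/176357))*(1/99815)) = 370839 - (4607/10915 + (170595/176357)*(1/99815)) = 370839 - (4607/10915 + 34119/3520614791) = 370839 - 1*16219844751022/38427510443765 = 370839 - 16219844751022/38427510443765 = 14250403325610617813/38427510443765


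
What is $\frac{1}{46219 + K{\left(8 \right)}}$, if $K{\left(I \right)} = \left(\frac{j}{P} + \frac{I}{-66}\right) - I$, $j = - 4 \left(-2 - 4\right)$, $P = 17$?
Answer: $\frac{561}{25925095} \approx 2.1639 \cdot 10^{-5}$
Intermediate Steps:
$j = 24$ ($j = \left(-4\right) \left(-6\right) = 24$)
$K{\left(I \right)} = \frac{24}{17} - \frac{67 I}{66}$ ($K{\left(I \right)} = \left(\frac{24}{17} + \frac{I}{-66}\right) - I = \left(24 \cdot \frac{1}{17} + I \left(- \frac{1}{66}\right)\right) - I = \left(\frac{24}{17} - \frac{I}{66}\right) - I = \frac{24}{17} - \frac{67 I}{66}$)
$\frac{1}{46219 + K{\left(8 \right)}} = \frac{1}{46219 + \left(\frac{24}{17} - \frac{268}{33}\right)} = \frac{1}{46219 - \frac{3764}{561}} = \frac{1}{\frac{25925095}{561}} = \frac{561}{25925095}$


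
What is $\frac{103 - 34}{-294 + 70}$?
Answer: $- \frac{69}{224} \approx -0.30804$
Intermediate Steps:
$\frac{103 - 34}{-294 + 70} = \frac{69}{-224} = 69 \left(- \frac{1}{224}\right) = - \frac{69}{224}$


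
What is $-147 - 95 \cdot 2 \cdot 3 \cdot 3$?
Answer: $-1857$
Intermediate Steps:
$-147 - 95 \cdot 2 \cdot 3 \cdot 3 = -147 - 95 \cdot 6 \cdot 3 = -147 - 1710 = -1857$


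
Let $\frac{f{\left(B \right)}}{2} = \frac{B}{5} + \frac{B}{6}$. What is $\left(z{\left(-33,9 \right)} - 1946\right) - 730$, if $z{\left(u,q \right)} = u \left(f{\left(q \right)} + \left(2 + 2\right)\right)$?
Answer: $- \frac{15129}{5} \approx -3025.8$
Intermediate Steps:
$f{\left(B \right)} = \frac{11 B}{15}$ ($f{\left(B \right)} = 2 \left(\frac{B}{5} + \frac{B}{6}\right) = 2 \frac{11 B}{30} = \frac{11 B}{15}$)
$z{\left(u,q \right)} = u \left(4 + \frac{11 q}{15}\right)$ ($z{\left(u,q \right)} = u \left(\frac{11 q}{15} + \left(2 + 2\right)\right) = u \left(\frac{11 q}{15} + 4\right) = u \left(4 + \frac{11 q}{15}\right)$)
$\left(z{\left(-33,9 \right)} - 1946\right) - 730 = \left(\frac{1}{15} \left(-33\right) \left(60 + 11 \cdot 9\right) - 1946\right) - 730 = \left(\frac{1}{15} \left(-33\right) \left(60 + 99\right) - 1946\right) - 730 = \left(\frac{1}{15} \left(-33\right) 159 - 1946\right) - 730 = \left(- \frac{1749}{5} - 1946\right) - 730 = - \frac{11479}{5} - 730 = - \frac{15129}{5}$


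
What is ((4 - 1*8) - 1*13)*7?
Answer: -119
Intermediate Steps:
((4 - 1*8) - 1*13)*7 = ((4 - 8) - 13)*7 = (-4 - 13)*7 = -17*7 = -119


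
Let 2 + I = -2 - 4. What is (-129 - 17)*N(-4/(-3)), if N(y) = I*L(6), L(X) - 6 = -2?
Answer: 4672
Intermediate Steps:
L(X) = 4 (L(X) = 6 - 2 = 4)
I = -8 (I = -2 + (-2 - 4) = -2 - 6 = -8)
N(y) = -32 (N(y) = -8*4 = -32)
(-129 - 17)*N(-4/(-3)) = (-129 - 17)*(-32) = -146*(-32) = 4672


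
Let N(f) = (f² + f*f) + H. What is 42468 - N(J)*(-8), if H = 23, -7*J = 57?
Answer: 2141932/49 ≈ 43713.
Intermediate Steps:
J = -57/7 (J = -⅐*57 = -57/7 ≈ -8.1429)
N(f) = 23 + 2*f² (N(f) = (f² + f*f) + 23 = (f² + f²) + 23 = 2*f² + 23 = 23 + 2*f²)
42468 - N(J)*(-8) = 42468 - (23 + 2*(-57/7)²)*(-8) = 42468 - (23 + 2*(3249/49))*(-8) = 42468 - (23 + 6498/49)*(-8) = 42468 - 7625*(-8)/49 = 42468 - 1*(-61000/49) = 42468 + 61000/49 = 2141932/49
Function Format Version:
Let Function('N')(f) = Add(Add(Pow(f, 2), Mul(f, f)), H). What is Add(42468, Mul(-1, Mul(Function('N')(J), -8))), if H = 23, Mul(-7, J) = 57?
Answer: Rational(2141932, 49) ≈ 43713.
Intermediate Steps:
J = Rational(-57, 7) (J = Mul(Rational(-1, 7), 57) = Rational(-57, 7) ≈ -8.1429)
Function('N')(f) = Add(23, Mul(2, Pow(f, 2))) (Function('N')(f) = Add(Add(Pow(f, 2), Mul(f, f)), 23) = Add(Add(Pow(f, 2), Pow(f, 2)), 23) = Add(Mul(2, Pow(f, 2)), 23) = Add(23, Mul(2, Pow(f, 2))))
Add(42468, Mul(-1, Mul(Function('N')(J), -8))) = Add(42468, Mul(-1, Mul(Add(23, Mul(2, Pow(Rational(-57, 7), 2))), -8))) = Add(42468, Mul(-1, Mul(Add(23, Mul(2, Rational(3249, 49))), -8))) = Add(42468, Mul(-1, Mul(Add(23, Rational(6498, 49)), -8))) = Add(42468, Mul(-1, Mul(Rational(7625, 49), -8))) = Add(42468, Mul(-1, Rational(-61000, 49))) = Add(42468, Rational(61000, 49)) = Rational(2141932, 49)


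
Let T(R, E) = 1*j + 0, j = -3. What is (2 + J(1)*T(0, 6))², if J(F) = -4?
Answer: 196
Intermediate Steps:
T(R, E) = -3 (T(R, E) = 1*(-3) + 0 = -3 + 0 = -3)
(2 + J(1)*T(0, 6))² = (2 - 4*(-3))² = (2 + 12)² = 14² = 196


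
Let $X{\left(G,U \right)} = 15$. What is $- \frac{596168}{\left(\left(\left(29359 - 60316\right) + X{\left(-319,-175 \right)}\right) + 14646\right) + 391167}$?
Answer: $- \frac{596168}{374871} \approx -1.5903$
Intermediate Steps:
$- \frac{596168}{\left(\left(\left(29359 - 60316\right) + X{\left(-319,-175 \right)}\right) + 14646\right) + 391167} = - \frac{596168}{\left(\left(\left(29359 - 60316\right) + 15\right) + 14646\right) + 391167} = - \frac{596168}{\left(\left(-30957 + 15\right) + 14646\right) + 391167} = - \frac{596168}{\left(-30942 + 14646\right) + 391167} = - \frac{596168}{-16296 + 391167} = - \frac{596168}{374871}$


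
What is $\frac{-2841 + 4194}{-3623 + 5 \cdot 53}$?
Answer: $- \frac{1353}{3358} \approx -0.40292$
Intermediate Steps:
$\frac{-2841 + 4194}{-3623 + 5 \cdot 53} = \frac{1353}{-3623 + 265} = \frac{1353}{-3358} = 1353 \left(- \frac{1}{3358}\right) = - \frac{1353}{3358}$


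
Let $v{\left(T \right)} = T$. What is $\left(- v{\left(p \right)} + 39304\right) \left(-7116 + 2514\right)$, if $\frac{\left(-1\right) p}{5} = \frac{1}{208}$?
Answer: $- \frac{1447016949}{8} \approx -1.8088 \cdot 10^{8}$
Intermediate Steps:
$p = - \frac{5}{208} \approx -0.024038$
$\left(- v{\left(p \right)} + 39304\right) \left(-7116 + 2514\right) = \left(\left(-1\right) \left(- \frac{5}{208}\right) + 39304\right) \left(-7116 + 2514\right) = \left(\frac{5}{208} + 39304\right) \left(-4602\right) = \frac{8175237}{208} \left(-4602\right) = - \frac{1447016949}{8}$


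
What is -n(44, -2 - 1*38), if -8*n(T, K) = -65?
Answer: -65/8 ≈ -8.1250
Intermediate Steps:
n(T, K) = 65/8 (n(T, K) = -⅛*(-65) = 65/8)
-n(44, -2 - 1*38) = -1*65/8 = -65/8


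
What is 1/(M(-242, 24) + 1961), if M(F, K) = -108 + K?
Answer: 1/1877 ≈ 0.00053276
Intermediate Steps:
1/(M(-242, 24) + 1961) = 1/((-108 + 24) + 1961) = 1/(-84 + 1961) = 1/1877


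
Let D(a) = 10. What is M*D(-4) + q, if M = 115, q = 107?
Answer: 1257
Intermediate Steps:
M*D(-4) + q = 115*10 + 107 = 1150 + 107 = 1257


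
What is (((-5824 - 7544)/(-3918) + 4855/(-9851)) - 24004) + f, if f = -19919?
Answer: -282524836156/6432703 ≈ -43920.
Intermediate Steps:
(((-5824 - 7544)/(-3918) + 4855/(-9851)) - 24004) + f = (((-5824 - 7544)/(-3918) + 4855/(-9851)) - 24004) - 19919 = ((-13368*(-1/3918) + 4855*(-1/9851)) - 24004) - 19919 = ((2228/653 - 4855/9851) - 24004) - 19919 = (18777713/6432703 - 24004) - 19919 = -154391825099/6432703 - 19919 = -282524836156/6432703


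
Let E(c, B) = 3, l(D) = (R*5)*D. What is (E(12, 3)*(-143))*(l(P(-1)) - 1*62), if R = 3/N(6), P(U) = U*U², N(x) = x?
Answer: 55341/2 ≈ 27671.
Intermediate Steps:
P(U) = U³
R = ½ (R = 3/6 = 3*(⅙) = ½ ≈ 0.50000)
l(D) = 5*D/2 (l(D) = ((½)*5)*D = 5*D/2)
(E(12, 3)*(-143))*(l(P(-1)) - 1*62) = (3*(-143))*((5/2)*(-1)³ - 1*62) = -429*((5/2)*(-1) - 62) = -429*(-5/2 - 62) = -429*(-129/2) = 55341/2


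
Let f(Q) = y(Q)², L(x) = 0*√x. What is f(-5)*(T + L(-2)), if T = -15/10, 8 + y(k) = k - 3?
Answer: -384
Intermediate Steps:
y(k) = -11 + k (y(k) = -8 + (k - 3) = -8 + (-3 + k) = -11 + k)
T = -3/2 (T = -15*⅒ = -3/2 ≈ -1.5000)
L(x) = 0
f(Q) = (-11 + Q)²
f(-5)*(T + L(-2)) = (-11 - 5)²*(-3/2 + 0) = (-16)²*(-3/2) = 256*(-3/2) = -384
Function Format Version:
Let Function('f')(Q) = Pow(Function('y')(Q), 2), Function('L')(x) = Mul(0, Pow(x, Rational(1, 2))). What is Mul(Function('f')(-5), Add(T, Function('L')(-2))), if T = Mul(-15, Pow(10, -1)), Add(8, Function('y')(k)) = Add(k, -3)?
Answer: -384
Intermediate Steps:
Function('y')(k) = Add(-11, k) (Function('y')(k) = Add(-8, Add(k, -3)) = Add(-8, Add(-3, k)) = Add(-11, k))
T = Rational(-3, 2) (T = Mul(-15, Rational(1, 10)) = Rational(-3, 2) ≈ -1.5000)
Function('L')(x) = 0
Function('f')(Q) = Pow(Add(-11, Q), 2)
Mul(Function('f')(-5), Add(T, Function('L')(-2))) = Mul(Pow(Add(-11, -5), 2), Add(Rational(-3, 2), 0)) = Mul(Pow(-16, 2), Rational(-3, 2)) = Mul(256, Rational(-3, 2)) = -384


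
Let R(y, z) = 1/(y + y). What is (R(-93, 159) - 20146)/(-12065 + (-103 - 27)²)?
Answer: -3747157/899310 ≈ -4.1667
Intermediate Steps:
R(y, z) = 1/(2*y)
(R(-93, 159) - 20146)/(-12065 + (-103 - 27)²) = ((½)/(-93) - 20146)/(-12065 + (-103 - 27)²) = ((½)*(-1/93) - 20146)/(-12065 + (-130)²) = (-1/186 - 20146)/(-12065 + 16900) = -3747157/186/4835 = -3747157/186*1/4835 = -3747157/899310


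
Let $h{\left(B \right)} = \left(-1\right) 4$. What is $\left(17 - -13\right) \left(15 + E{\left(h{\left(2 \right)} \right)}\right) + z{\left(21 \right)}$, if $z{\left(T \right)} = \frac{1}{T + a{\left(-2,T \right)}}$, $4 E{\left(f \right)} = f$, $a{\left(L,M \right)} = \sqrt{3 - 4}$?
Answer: $\frac{185661}{442} - \frac{i}{442} \approx 420.05 - 0.0022624 i$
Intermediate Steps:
$a{\left(L,M \right)} = i$ ($a{\left(L,M \right)} = \sqrt{-1} = i$)
$h{\left(B \right)} = -4$
$E{\left(f \right)} = \frac{f}{4}$
$z{\left(T \right)} = \frac{1}{i + T}$ ($z{\left(T \right)} = \frac{1}{T + i} = \frac{1}{i + T}$)
$\left(17 - -13\right) \left(15 + E{\left(h{\left(2 \right)} \right)}\right) + z{\left(21 \right)} = \left(17 - -13\right) \left(15 + \frac{1}{4} \left(-4\right)\right) + \frac{1}{i + 21} = \left(17 + 13\right) \left(15 - 1\right) + \frac{1}{21 + i} = 30 \cdot 14 + \frac{21 - i}{442} = 420 + \frac{21 - i}{442}$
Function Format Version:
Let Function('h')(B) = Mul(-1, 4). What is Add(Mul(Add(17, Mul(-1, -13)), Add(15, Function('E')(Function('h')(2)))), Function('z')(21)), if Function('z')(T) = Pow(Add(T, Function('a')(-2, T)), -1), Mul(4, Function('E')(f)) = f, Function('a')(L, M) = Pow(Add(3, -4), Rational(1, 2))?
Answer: Add(Rational(185661, 442), Mul(Rational(-1, 442), I)) ≈ Add(420.05, Mul(-0.0022624, I))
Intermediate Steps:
Function('a')(L, M) = I (Function('a')(L, M) = Pow(-1, Rational(1, 2)) = I)
Function('h')(B) = -4
Function('E')(f) = Mul(Rational(1, 4), f)
Function('z')(T) = Pow(Add(I, T), -1) (Function('z')(T) = Pow(Add(T, I), -1) = Pow(Add(I, T), -1))
Add(Mul(Add(17, Mul(-1, -13)), Add(15, Function('E')(Function('h')(2)))), Function('z')(21)) = Add(Mul(Add(17, Mul(-1, -13)), Add(15, Mul(Rational(1, 4), -4))), Pow(Add(I, 21), -1)) = Add(Mul(Add(17, 13), Add(15, -1)), Pow(Add(21, I), -1)) = Add(Mul(30, 14), Mul(Rational(1, 442), Add(21, Mul(-1, I)))) = Add(420, Mul(Rational(1, 442), Add(21, Mul(-1, I))))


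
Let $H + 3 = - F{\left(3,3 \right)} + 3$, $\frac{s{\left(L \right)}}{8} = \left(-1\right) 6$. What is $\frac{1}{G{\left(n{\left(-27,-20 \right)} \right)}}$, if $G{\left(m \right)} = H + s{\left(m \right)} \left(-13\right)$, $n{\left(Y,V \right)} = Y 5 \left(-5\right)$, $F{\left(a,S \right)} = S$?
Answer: $\frac{1}{621} \approx 0.0016103$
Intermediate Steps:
$s{\left(L \right)} = -48$ ($s{\left(L \right)} = 8 \left(\left(-1\right) 6\right) = 8 \left(-6\right) = -48$)
$H = -3$ ($H = -3 + \left(\left(-1\right) 3 + 3\right) = -3 + \left(-3 + 3\right) = -3 + 0 = -3$)
$n{\left(Y,V \right)} = - 25 Y$ ($n{\left(Y,V \right)} = 5 Y \left(-5\right) = - 25 Y$)
$G{\left(m \right)} = 621$ ($G{\left(m \right)} = -3 - -624 = -3 + 624 = 621$)
$\frac{1}{G{\left(n{\left(-27,-20 \right)} \right)}} = \frac{1}{621}$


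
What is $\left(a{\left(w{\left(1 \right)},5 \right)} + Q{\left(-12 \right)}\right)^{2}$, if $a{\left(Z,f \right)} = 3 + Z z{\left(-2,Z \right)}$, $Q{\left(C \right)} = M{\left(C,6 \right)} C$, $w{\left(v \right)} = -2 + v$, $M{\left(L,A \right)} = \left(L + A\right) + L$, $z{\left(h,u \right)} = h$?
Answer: $48841$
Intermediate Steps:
$M{\left(L,A \right)} = A + 2 L$ ($M{\left(L,A \right)} = \left(A + L\right) + L = A + 2 L$)
$Q{\left(C \right)} = C \left(6 + 2 C\right)$ ($Q{\left(C \right)} = \left(6 + 2 C\right) C = C \left(6 + 2 C\right)$)
$a{\left(Z,f \right)} = 3 - 2 Z$ ($a{\left(Z,f \right)} = 3 + Z \left(-2\right) = 3 - 2 Z$)
$\left(a{\left(w{\left(1 \right)},5 \right)} + Q{\left(-12 \right)}\right)^{2} = \left(\left(3 - 2 \left(-2 + 1\right)\right) + 2 \left(-12\right) \left(3 - 12\right)\right)^{2} = \left(\left(3 - -2\right) + 2 \left(-12\right) \left(-9\right)\right)^{2} = \left(\left(3 + 2\right) + 216\right)^{2} = \left(5 + 216\right)^{2} = 221^{2} = 48841$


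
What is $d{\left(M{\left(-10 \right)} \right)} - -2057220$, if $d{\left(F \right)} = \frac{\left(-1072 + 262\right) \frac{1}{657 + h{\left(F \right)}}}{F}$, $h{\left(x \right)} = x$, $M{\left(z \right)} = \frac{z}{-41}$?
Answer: $\frac{55435771179}{26947} \approx 2.0572 \cdot 10^{6}$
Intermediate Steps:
$M{\left(z \right)} = - \frac{z}{41}$ ($M{\left(z \right)} = z \left(- \frac{1}{41}\right) = - \frac{z}{41}$)
$d{\left(F \right)} = - \frac{810}{F \left(657 + F\right)}$ ($d{\left(F \right)} = \frac{\left(-1072 + 262\right) \frac{1}{657 + F}}{F} = \frac{\left(-810\right) \frac{1}{657 + F}}{F} = - \frac{810}{F \left(657 + F\right)}$)
$d{\left(M{\left(-10 \right)} \right)} - -2057220 = - \frac{810}{\left(- \frac{1}{41}\right) \left(-10\right) \left(657 - - \frac{10}{41}\right)} - -2057220 = - \frac{810}{\frac{10}{41} \left(657 + \frac{10}{41}\right)} + 2057220 = \left(-810\right) \frac{41}{10} \frac{1}{\frac{26947}{41}} + 2057220 = \left(-810\right) \frac{41}{10} \cdot \frac{41}{26947} + 2057220 = - \frac{136161}{26947} + 2057220 = \frac{55435771179}{26947}$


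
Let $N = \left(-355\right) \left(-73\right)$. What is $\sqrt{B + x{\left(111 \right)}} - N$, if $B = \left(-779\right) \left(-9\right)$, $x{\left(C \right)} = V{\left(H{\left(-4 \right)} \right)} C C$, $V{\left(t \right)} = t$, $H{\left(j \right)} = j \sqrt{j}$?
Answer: $-25915 + 3 \sqrt{779 - 10952 i} \approx -25685.0 - 214.25 i$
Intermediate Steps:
$H{\left(j \right)} = j^{\frac{3}{2}}$
$x{\left(C \right)} = - 8 i C^{2}$ ($x{\left(C \right)} = \left(-4\right)^{\frac{3}{2}} C C = - 8 i C C = - 8 i C^{2}$)
$B = 7011$
$N = 25915$
$\sqrt{B + x{\left(111 \right)}} - N = \sqrt{7011 - 8 i 111^{2}} - 25915 = \sqrt{7011 - 8 i 12321} - 25915 = \sqrt{7011 - 98568 i} - 25915 = -25915 + \sqrt{7011 - 98568 i}$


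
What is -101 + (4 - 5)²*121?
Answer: 20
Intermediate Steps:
-101 + (4 - 5)²*121 = -101 + (-1)²*121 = -101 + 1*121 = -101 + 121 = 20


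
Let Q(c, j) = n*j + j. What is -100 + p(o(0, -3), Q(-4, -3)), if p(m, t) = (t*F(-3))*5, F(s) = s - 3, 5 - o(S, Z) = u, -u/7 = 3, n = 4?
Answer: 350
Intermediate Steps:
u = -21 (u = -7*3 = -21)
o(S, Z) = 26 (o(S, Z) = 5 - 1*(-21) = 5 + 21 = 26)
F(s) = -3 + s
Q(c, j) = 5*j (Q(c, j) = 4*j + j = 5*j)
p(m, t) = -30*t (p(m, t) = (t*(-3 - 3))*5 = (t*(-6))*5 = -6*t*5 = -30*t)
-100 + p(o(0, -3), Q(-4, -3)) = -100 - 150*(-3) = -100 - 30*(-15) = -100 + 450 = 350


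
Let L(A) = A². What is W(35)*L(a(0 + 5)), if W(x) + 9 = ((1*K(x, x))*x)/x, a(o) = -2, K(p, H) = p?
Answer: 104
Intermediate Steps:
W(x) = -9 + x (W(x) = -9 + ((1*x)*x)/x = -9 + (x*x)/x = -9 + x²/x = -9 + x)
W(35)*L(a(0 + 5)) = (-9 + 35)*(-2)² = 26*4 = 104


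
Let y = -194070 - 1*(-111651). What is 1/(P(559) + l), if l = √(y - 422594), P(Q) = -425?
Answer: -425/685638 - I*√505013/685638 ≈ -0.00061986 - 0.0010365*I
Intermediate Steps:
y = -82419 (y = -194070 + 111651 = -82419)
l = I*√505013 (l = √(-82419 - 422594) = √(-505013) = I*√505013 ≈ 710.64*I)
1/(P(559) + l) = 1/(-425 + I*√505013)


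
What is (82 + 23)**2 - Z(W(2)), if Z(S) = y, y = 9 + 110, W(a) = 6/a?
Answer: 10906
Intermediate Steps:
y = 119
Z(S) = 119
(82 + 23)**2 - Z(W(2)) = (82 + 23)**2 - 1*119 = 105**2 - 119 = 11025 - 119 = 10906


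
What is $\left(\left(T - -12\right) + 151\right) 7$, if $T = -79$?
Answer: $588$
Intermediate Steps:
$\left(\left(T - -12\right) + 151\right) 7 = \left(\left(-79 - -12\right) + 151\right) 7 = \left(\left(-79 + 12\right) + 151\right) 7 = \left(-67 + 151\right) 7 = 84 \cdot 7 = 588$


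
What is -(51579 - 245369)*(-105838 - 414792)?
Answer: -100892887700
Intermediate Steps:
-(51579 - 245369)*(-105838 - 414792) = -(-193790)*(-520630) = -1*100892887700 = -100892887700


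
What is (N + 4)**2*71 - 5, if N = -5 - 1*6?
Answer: 3474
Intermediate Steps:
N = -11 (N = -5 - 6 = -11)
(N + 4)**2*71 - 5 = (-11 + 4)**2*71 - 5 = (-7)**2*71 - 5 = 49*71 - 5 = 3479 - 5 = 3474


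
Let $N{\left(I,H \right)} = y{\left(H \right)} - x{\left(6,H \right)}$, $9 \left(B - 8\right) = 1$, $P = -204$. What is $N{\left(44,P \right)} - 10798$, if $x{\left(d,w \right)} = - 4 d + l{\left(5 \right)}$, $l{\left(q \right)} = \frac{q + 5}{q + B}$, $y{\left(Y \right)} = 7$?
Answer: $- \frac{635298}{59} \approx -10768.0$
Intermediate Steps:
$B = \frac{73}{9}$ ($B = 8 + \frac{1}{9} \cdot 1 = 8 + \frac{1}{9} = \frac{73}{9} \approx 8.1111$)
$l{\left(q \right)} = \frac{5 + q}{\frac{73}{9} + q}$ ($l{\left(q \right)} = \frac{q + 5}{q + \frac{73}{9}} = \frac{5 + q}{\frac{73}{9} + q}$)
$x{\left(d,w \right)} = \frac{45}{59} - 4 d$ ($x{\left(d,w \right)} = - 4 d + \frac{9 \left(5 + 5\right)}{73 + 9 \cdot 5} = - 4 d + 9 \frac{1}{73 + 45} \cdot 10 = - 4 d + 9 \cdot \frac{1}{118} \cdot 10 = - 4 d + \frac{45}{59} = \frac{45}{59} - 4 d$)
$N{\left(I,H \right)} = \frac{1784}{59}$ ($N{\left(I,H \right)} = 7 - \left(\frac{45}{59} - 24\right) = 7 - - \frac{1371}{59} = 7 + \frac{1371}{59} = \frac{1784}{59}$)
$N{\left(44,P \right)} - 10798 = \frac{1784}{59} - 10798 = - \frac{635298}{59}$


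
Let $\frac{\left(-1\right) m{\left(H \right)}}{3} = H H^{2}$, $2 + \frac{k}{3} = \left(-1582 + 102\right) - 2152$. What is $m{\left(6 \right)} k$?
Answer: $7064496$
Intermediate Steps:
$k = -10902$ ($k = -6 + 3 \left(\left(-1582 + 102\right) - 2152\right) = -6 + 3 \left(-1480 - 2152\right) = -6 + 3 \left(-3632\right) = -6 - 10896 = -10902$)
$m{\left(H \right)} = - 3 H^{3}$ ($m{\left(H \right)} = - 3 H H^{2} = - 3 H^{3}$)
$m{\left(6 \right)} k = - 3 \cdot 6^{3} \left(-10902\right) = \left(-3\right) 216 \left(-10902\right) = \left(-648\right) \left(-10902\right) = 7064496$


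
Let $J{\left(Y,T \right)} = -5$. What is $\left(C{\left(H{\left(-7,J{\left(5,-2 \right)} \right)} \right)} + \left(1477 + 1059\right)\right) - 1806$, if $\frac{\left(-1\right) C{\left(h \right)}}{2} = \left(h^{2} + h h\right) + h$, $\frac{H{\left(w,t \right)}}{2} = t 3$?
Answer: $-2810$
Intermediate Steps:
$H{\left(w,t \right)} = 6 t$ ($H{\left(w,t \right)} = 2 t 3 = 2 \cdot 3 t = 6 t$)
$C{\left(h \right)} = - 4 h^{2} - 2 h$ ($C{\left(h \right)} = - 2 \left(\left(h^{2} + h h\right) + h\right) = - 2 \left(\left(h^{2} + h^{2}\right) + h\right) = - 2 \left(2 h^{2} + h\right) = - 2 \left(h + 2 h^{2}\right) = - 4 h^{2} - 2 h$)
$\left(C{\left(H{\left(-7,J{\left(5,-2 \right)} \right)} \right)} + \left(1477 + 1059\right)\right) - 1806 = \left(- 2 \cdot 6 \left(-5\right) \left(1 + 2 \cdot 6 \left(-5\right)\right) + \left(1477 + 1059\right)\right) - 1806 = \left(\left(-2\right) \left(-30\right) \left(1 + 2 \left(-30\right)\right) + 2536\right) - 1806 = \left(\left(-2\right) \left(-30\right) \left(1 - 60\right) + 2536\right) - 1806 = \left(\left(-2\right) \left(-30\right) \left(-59\right) + 2536\right) - 1806 = \left(-3540 + 2536\right) - 1806 = -1004 - 1806 = -2810$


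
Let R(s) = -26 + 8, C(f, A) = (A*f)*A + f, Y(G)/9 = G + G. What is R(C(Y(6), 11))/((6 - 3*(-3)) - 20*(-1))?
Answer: -18/35 ≈ -0.51429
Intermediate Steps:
Y(G) = 18*G (Y(G) = 9*(G + G) = 9*(2*G) = 18*G)
C(f, A) = f + f*A**2 (C(f, A) = f*A**2 + f = f + f*A**2)
R(s) = -18
R(C(Y(6), 11))/((6 - 3*(-3)) - 20*(-1)) = -18/((6 - 3*(-3)) - 20*(-1)) = -18/((6 + 9) + 20) = -18/(15 + 20) = -18/35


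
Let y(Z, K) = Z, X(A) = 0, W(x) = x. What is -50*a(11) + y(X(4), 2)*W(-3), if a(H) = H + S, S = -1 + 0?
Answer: -500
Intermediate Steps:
S = -1
a(H) = -1 + H (a(H) = H - 1 = -1 + H)
-50*a(11) + y(X(4), 2)*W(-3) = -50*(-1 + 11) + 0*(-3) = -50*10 + 0 = -500 + 0 = -500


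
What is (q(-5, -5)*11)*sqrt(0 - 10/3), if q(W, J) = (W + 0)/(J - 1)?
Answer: 55*I*sqrt(30)/18 ≈ 16.736*I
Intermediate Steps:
q(W, J) = W/(-1 + J)
(q(-5, -5)*11)*sqrt(0 - 10/3) = (-5/(-1 - 5)*11)*sqrt(0 - 10/3) = (-5/(-6)*11)*sqrt(0 - 10*1/3) = (-5*(-1/6)*11)*sqrt(0 - 10/3) = ((5/6)*11)*sqrt(-10/3) = 55*(I*sqrt(30)/3)/6 = 55*I*sqrt(30)/18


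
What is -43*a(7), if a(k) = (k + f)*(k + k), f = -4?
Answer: -1806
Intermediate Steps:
a(k) = 2*k*(-4 + k) (a(k) = (k - 4)*(k + k) = (-4 + k)*(2*k) = 2*k*(-4 + k))
-43*a(7) = -86*7*(-4 + 7) = -86*7*3 = -43*42 = -1806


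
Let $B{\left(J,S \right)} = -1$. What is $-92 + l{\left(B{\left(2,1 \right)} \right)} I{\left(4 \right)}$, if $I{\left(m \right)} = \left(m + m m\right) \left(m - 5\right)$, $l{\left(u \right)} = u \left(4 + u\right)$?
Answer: $-32$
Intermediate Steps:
$I{\left(m \right)} = \left(-5 + m\right) \left(m + m^{2}\right)$ ($I{\left(m \right)} = \left(m + m^{2}\right) \left(-5 + m\right) = \left(-5 + m\right) \left(m + m^{2}\right)$)
$-92 + l{\left(B{\left(2,1 \right)} \right)} I{\left(4 \right)} = -92 + - (4 - 1) 4 \left(-5 + 4^{2} - 16\right) = -92 + \left(-1\right) 3 \cdot 4 \left(-5 + 16 - 16\right) = -92 - 3 \cdot 4 \left(-5\right) = -92 - -60 = -92 + 60 = -32$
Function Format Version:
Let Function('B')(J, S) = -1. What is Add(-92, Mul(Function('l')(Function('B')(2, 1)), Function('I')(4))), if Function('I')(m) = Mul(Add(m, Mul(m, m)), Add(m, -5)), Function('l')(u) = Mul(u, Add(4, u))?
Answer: -32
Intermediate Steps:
Function('I')(m) = Mul(Add(-5, m), Add(m, Pow(m, 2))) (Function('I')(m) = Mul(Add(m, Pow(m, 2)), Add(-5, m)) = Mul(Add(-5, m), Add(m, Pow(m, 2))))
Add(-92, Mul(Function('l')(Function('B')(2, 1)), Function('I')(4))) = Add(-92, Mul(Mul(-1, Add(4, -1)), Mul(4, Add(-5, Pow(4, 2), Mul(-4, 4))))) = Add(-92, Mul(Mul(-1, 3), Mul(4, Add(-5, 16, -16)))) = Add(-92, Mul(-3, Mul(4, -5))) = Add(-92, Mul(-3, -20)) = Add(-92, 60) = -32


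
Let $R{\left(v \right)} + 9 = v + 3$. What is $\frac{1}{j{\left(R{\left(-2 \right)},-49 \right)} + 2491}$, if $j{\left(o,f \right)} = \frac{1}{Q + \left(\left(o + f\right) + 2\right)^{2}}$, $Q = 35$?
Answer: $\frac{3060}{7622461} \approx 0.00040145$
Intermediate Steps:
$R{\left(v \right)} = -6 + v$ ($R{\left(v \right)} = -9 + \left(v + 3\right) = -9 + \left(3 + v\right) = -6 + v$)
$j{\left(o,f \right)} = \frac{1}{35 + \left(2 + f + o\right)^{2}}$ ($j{\left(o,f \right)} = \frac{1}{35 + \left(\left(o + f\right) + 2\right)^{2}} = \frac{1}{35 + \left(\left(f + o\right) + 2\right)^{2}} = \frac{1}{35 + \left(2 + f + o\right)^{2}}$)
$\frac{1}{j{\left(R{\left(-2 \right)},-49 \right)} + 2491} = \frac{1}{\frac{1}{35 + \left(2 - 49 - 8\right)^{2}} + 2491} = \frac{1}{\frac{1}{35 + \left(-55\right)^{2}} + 2491} = \frac{1}{\frac{1}{35 + 3025} + 2491} = \frac{1}{\frac{1}{3060} + 2491} = \frac{1}{\frac{7622461}{3060}} = \frac{3060}{7622461}$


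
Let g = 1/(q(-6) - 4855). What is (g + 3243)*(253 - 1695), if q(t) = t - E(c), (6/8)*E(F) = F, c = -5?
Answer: -68102496252/14563 ≈ -4.6764e+6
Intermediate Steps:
E(F) = 4*F/3
q(t) = 20/3 + t (q(t) = t - 4*(-5)/3 = t - 1*(-20/3) = t + 20/3 = 20/3 + t)
g = -3/14563 (g = 1/((20/3 - 6) - 4855) = 1/(⅔ - 4855) = 1/(-14563/3) = -3/14563 ≈ -0.00020600)
(g + 3243)*(253 - 1695) = (-3/14563 + 3243)*(253 - 1695) = (47227806/14563)*(-1442) = -68102496252/14563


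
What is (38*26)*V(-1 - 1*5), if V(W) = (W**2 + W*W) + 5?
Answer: 76076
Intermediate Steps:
V(W) = 5 + 2*W**2 (V(W) = (W**2 + W**2) + 5 = 2*W**2 + 5 = 5 + 2*W**2)
(38*26)*V(-1 - 1*5) = (38*26)*(5 + 2*(-1 - 1*5)**2) = 988*(5 + 2*(-1 - 5)**2) = 988*(5 + 2*(-6)**2) = 988*(5 + 2*36) = 988*(5 + 72) = 988*77 = 76076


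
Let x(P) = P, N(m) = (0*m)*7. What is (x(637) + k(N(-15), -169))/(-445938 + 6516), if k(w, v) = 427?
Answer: -532/219711 ≈ -0.0024214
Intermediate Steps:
N(m) = 0 (N(m) = 0*7 = 0)
(x(637) + k(N(-15), -169))/(-445938 + 6516) = (637 + 427)/(-445938 + 6516) = 1064/(-439422) = 1064*(-1/439422) = -532/219711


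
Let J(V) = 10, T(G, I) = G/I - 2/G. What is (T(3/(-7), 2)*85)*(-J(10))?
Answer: -79475/21 ≈ -3784.5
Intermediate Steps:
T(G, I) = -2/G + G/I
(T(3/(-7), 2)*85)*(-J(10)) = ((-2/(3/(-7)) + (3/(-7))/2)*85)*(-1*10) = ((-2/(3*(-⅐)) + (3*(-⅐))*(½))*85)*(-10) = ((-2/(-3/7) - 3/7*½)*85)*(-10) = ((-2*(-7/3) - 3/14)*85)*(-10) = ((14/3 - 3/14)*85)*(-10) = ((187/42)*85)*(-10) = (15895/42)*(-10) = -79475/21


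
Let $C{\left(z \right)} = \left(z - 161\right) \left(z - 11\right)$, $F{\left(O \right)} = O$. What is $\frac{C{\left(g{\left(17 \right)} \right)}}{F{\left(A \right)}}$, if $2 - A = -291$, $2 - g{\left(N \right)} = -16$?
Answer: $- \frac{1001}{293} \approx -3.4164$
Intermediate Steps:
$g{\left(N \right)} = 18$ ($g{\left(N \right)} = 2 - -16 = 2 + 16 = 18$)
$A = 293$ ($A = 2 - -291 = 2 + 291 = 293$)
$C{\left(z \right)} = \left(-161 + z\right) \left(-11 + z\right)$ ($C{\left(z \right)} = \left(-161 + z\right) \left(z - 11\right) = \left(-161 + z\right) \left(-11 + z\right)$)
$\frac{C{\left(g{\left(17 \right)} \right)}}{F{\left(A \right)}} = \frac{1771 + 18^{2} - 3096}{293} = \left(1771 + 324 - 3096\right) \frac{1}{293} = \left(-1001\right) \frac{1}{293} = - \frac{1001}{293}$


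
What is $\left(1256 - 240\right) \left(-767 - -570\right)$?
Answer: $-200152$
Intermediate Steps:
$\left(1256 - 240\right) \left(-767 - -570\right) = \left(1256 - 240\right) \left(-767 + 570\right) = 1016 \left(-197\right) = -200152$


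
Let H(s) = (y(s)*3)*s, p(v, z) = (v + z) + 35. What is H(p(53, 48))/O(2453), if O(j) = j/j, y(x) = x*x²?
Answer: 1026306048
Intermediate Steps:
y(x) = x³
O(j) = 1
p(v, z) = 35 + v + z
H(s) = 3*s⁴ (H(s) = (s³*3)*s = (3*s³)*s = 3*s⁴)
H(p(53, 48))/O(2453) = (3*(35 + 53 + 48)⁴)/1 = (3*136⁴)*1 = (3*342102016)*1 = 1026306048*1 = 1026306048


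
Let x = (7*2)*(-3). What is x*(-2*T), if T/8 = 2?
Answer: 1344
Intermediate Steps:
x = -42 (x = 14*(-3) = -42)
T = 16 (T = 8*2 = 16)
x*(-2*T) = -(-84)*16 = -42*(-32) = 1344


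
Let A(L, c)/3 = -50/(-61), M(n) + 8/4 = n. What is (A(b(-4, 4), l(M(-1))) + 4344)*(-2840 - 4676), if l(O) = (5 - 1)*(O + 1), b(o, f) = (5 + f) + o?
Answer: -1992747144/61 ≈ -3.2668e+7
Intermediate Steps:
b(o, f) = 5 + f + o
M(n) = -2 + n
l(O) = 4 + 4*O (l(O) = 4*(1 + O) = 4 + 4*O)
A(L, c) = 150/61 (A(L, c) = 3*(-50/(-61)) = 3*(-50*(-1/61)) = 3*(50/61) = 150/61)
(A(b(-4, 4), l(M(-1))) + 4344)*(-2840 - 4676) = (150/61 + 4344)*(-2840 - 4676) = (265134/61)*(-7516) = -1992747144/61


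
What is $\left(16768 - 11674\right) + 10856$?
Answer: $15950$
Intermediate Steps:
$\left(16768 - 11674\right) + 10856 = 5094 + 10856 = 15950$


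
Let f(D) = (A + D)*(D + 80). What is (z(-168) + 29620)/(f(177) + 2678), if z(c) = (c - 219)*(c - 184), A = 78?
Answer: 165844/68213 ≈ 2.4313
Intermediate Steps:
z(c) = (-219 + c)*(-184 + c)
f(D) = (78 + D)*(80 + D) (f(D) = (78 + D)*(D + 80) = (78 + D)*(80 + D))
(z(-168) + 29620)/(f(177) + 2678) = ((40296 + (-168)**2 - 403*(-168)) + 29620)/((6240 + 177**2 + 158*177) + 2678) = ((40296 + 28224 + 67704) + 29620)/((6240 + 31329 + 27966) + 2678) = (136224 + 29620)/(65535 + 2678) = 165844/68213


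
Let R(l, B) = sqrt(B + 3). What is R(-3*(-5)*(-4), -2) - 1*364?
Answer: -363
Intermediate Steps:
R(l, B) = sqrt(3 + B)
R(-3*(-5)*(-4), -2) - 1*364 = sqrt(3 - 2) - 1*364 = sqrt(1) - 364 = 1 - 364 = -363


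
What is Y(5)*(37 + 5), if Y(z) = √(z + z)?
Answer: 42*√10 ≈ 132.82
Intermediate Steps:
Y(z) = √2*√z (Y(z) = √(2*z) = √2*√z)
Y(5)*(37 + 5) = (√2*√5)*(37 + 5) = √10*42 = 42*√10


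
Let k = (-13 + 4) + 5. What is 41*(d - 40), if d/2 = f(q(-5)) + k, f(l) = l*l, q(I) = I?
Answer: 82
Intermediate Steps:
k = -4 (k = -9 + 5 = -4)
f(l) = l**2
d = 42 (d = 2*((-5)**2 - 4) = 2*(25 - 4) = 2*21 = 42)
41*(d - 40) = 41*(42 - 40) = 41*2 = 82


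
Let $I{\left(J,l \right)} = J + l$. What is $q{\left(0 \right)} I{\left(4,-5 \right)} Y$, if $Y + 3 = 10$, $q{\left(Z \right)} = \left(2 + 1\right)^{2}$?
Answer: $-63$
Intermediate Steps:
$q{\left(Z \right)} = 9$ ($q{\left(Z \right)} = 3^{2} = 9$)
$Y = 7$ ($Y = -3 + 10 = 7$)
$q{\left(0 \right)} I{\left(4,-5 \right)} Y = 9 \left(4 - 5\right) 7 = 9 \left(-1\right) 7 = \left(-9\right) 7 = -63$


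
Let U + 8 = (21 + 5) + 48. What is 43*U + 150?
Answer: 2988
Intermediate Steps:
U = 66 (U = -8 + ((21 + 5) + 48) = -8 + (26 + 48) = -8 + 74 = 66)
43*U + 150 = 43*66 + 150 = 2838 + 150 = 2988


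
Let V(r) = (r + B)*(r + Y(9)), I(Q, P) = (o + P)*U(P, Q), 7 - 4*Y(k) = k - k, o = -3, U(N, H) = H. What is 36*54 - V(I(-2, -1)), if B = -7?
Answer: 7737/4 ≈ 1934.3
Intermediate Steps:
Y(k) = 7/4 (Y(k) = 7/4 - (k - k)/4 = 7/4 - ¼*0 = 7/4 + 0 = 7/4)
I(Q, P) = Q*(-3 + P) (I(Q, P) = (-3 + P)*Q = Q*(-3 + P))
V(r) = (-7 + r)*(7/4 + r) (V(r) = (r - 7)*(r + 7/4) = (-7 + r)*(7/4 + r))
36*54 - V(I(-2, -1)) = 36*54 - (-49/4 + (-2*(-3 - 1))² - (-21)*(-3 - 1)/2) = 1944 - (-49/4 + (-2*(-4))² - (-21)*(-4)/2) = 1944 - (-49/4 + 8² - 21/4*8) = 1944 - (-49/4 + 64 - 42) = 1944 - 1*39/4 = 1944 - 39/4 = 7737/4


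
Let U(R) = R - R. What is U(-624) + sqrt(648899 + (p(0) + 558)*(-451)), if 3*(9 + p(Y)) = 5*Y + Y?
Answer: 10*sqrt(4013) ≈ 633.48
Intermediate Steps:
p(Y) = -9 + 2*Y (p(Y) = -9 + (5*Y + Y)/3 = -9 + (6*Y)/3 = -9 + 2*Y)
U(R) = 0
U(-624) + sqrt(648899 + (p(0) + 558)*(-451)) = 0 + sqrt(648899 + ((-9 + 2*0) + 558)*(-451)) = 0 + sqrt(648899 + ((-9 + 0) + 558)*(-451)) = 0 + sqrt(648899 + (-9 + 558)*(-451)) = 0 + sqrt(648899 + 549*(-451)) = 0 + sqrt(648899 - 247599) = 0 + sqrt(401300) = 0 + 10*sqrt(4013) = 10*sqrt(4013)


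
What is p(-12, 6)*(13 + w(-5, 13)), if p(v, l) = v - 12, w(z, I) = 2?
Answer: -360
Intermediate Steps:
p(v, l) = -12 + v
p(-12, 6)*(13 + w(-5, 13)) = (-12 - 12)*(13 + 2) = -24*15 = -360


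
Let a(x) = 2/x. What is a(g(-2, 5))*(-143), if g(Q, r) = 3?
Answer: -286/3 ≈ -95.333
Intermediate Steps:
a(g(-2, 5))*(-143) = (2/3)*(-143) = (2*(⅓))*(-143) = (⅔)*(-143) = -286/3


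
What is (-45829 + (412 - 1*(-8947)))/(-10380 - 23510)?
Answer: 3647/3389 ≈ 1.0761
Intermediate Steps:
(-45829 + (412 - 1*(-8947)))/(-10380 - 23510) = (-45829 + (412 + 8947))/(-33890) = (-45829 + 9359)*(-1/33890) = -36470*(-1/33890) = 3647/3389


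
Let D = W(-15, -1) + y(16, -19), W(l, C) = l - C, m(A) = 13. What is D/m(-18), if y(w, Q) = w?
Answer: 2/13 ≈ 0.15385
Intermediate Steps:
D = 2 (D = (-15 - 1*(-1)) + 16 = (-15 + 1) + 16 = -14 + 16 = 2)
D/m(-18) = 2/13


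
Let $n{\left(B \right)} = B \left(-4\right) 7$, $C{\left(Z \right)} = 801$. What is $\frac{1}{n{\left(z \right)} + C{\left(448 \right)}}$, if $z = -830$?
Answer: $\frac{1}{24041} \approx 4.1596 \cdot 10^{-5}$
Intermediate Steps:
$n{\left(B \right)} = - 28 B$ ($n{\left(B \right)} = - 4 B 7 = - 28 B$)
$\frac{1}{n{\left(z \right)} + C{\left(448 \right)}} = \frac{1}{\left(-28\right) \left(-830\right) + 801} = \frac{1}{23240 + 801} = \frac{1}{24041}$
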